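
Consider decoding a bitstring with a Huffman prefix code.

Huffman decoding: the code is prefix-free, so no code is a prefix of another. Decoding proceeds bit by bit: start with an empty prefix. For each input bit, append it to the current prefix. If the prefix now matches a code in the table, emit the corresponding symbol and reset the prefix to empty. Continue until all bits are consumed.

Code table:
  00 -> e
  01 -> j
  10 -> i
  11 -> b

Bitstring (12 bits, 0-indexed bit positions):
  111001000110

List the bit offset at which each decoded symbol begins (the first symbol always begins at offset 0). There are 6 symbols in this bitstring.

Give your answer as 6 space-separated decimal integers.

Bit 0: prefix='1' (no match yet)
Bit 1: prefix='11' -> emit 'b', reset
Bit 2: prefix='1' (no match yet)
Bit 3: prefix='10' -> emit 'i', reset
Bit 4: prefix='0' (no match yet)
Bit 5: prefix='01' -> emit 'j', reset
Bit 6: prefix='0' (no match yet)
Bit 7: prefix='00' -> emit 'e', reset
Bit 8: prefix='0' (no match yet)
Bit 9: prefix='01' -> emit 'j', reset
Bit 10: prefix='1' (no match yet)
Bit 11: prefix='10' -> emit 'i', reset

Answer: 0 2 4 6 8 10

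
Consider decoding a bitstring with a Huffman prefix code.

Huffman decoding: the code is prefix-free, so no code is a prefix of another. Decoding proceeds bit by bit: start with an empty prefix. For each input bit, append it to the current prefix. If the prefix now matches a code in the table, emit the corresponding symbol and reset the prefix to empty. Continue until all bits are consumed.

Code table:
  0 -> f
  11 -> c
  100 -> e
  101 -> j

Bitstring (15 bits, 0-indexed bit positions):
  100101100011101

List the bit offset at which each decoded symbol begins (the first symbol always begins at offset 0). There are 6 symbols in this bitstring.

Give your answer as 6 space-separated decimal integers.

Bit 0: prefix='1' (no match yet)
Bit 1: prefix='10' (no match yet)
Bit 2: prefix='100' -> emit 'e', reset
Bit 3: prefix='1' (no match yet)
Bit 4: prefix='10' (no match yet)
Bit 5: prefix='101' -> emit 'j', reset
Bit 6: prefix='1' (no match yet)
Bit 7: prefix='10' (no match yet)
Bit 8: prefix='100' -> emit 'e', reset
Bit 9: prefix='0' -> emit 'f', reset
Bit 10: prefix='1' (no match yet)
Bit 11: prefix='11' -> emit 'c', reset
Bit 12: prefix='1' (no match yet)
Bit 13: prefix='10' (no match yet)
Bit 14: prefix='101' -> emit 'j', reset

Answer: 0 3 6 9 10 12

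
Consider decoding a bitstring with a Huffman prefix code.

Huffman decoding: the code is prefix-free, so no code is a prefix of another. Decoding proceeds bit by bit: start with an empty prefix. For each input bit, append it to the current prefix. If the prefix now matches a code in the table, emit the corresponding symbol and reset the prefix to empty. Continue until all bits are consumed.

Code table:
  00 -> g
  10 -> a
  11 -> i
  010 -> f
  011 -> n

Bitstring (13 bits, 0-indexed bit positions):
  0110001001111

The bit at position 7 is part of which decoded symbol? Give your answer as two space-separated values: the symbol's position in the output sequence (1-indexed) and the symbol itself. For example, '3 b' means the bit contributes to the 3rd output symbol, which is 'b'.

Answer: 3 f

Derivation:
Bit 0: prefix='0' (no match yet)
Bit 1: prefix='01' (no match yet)
Bit 2: prefix='011' -> emit 'n', reset
Bit 3: prefix='0' (no match yet)
Bit 4: prefix='00' -> emit 'g', reset
Bit 5: prefix='0' (no match yet)
Bit 6: prefix='01' (no match yet)
Bit 7: prefix='010' -> emit 'f', reset
Bit 8: prefix='0' (no match yet)
Bit 9: prefix='01' (no match yet)
Bit 10: prefix='011' -> emit 'n', reset
Bit 11: prefix='1' (no match yet)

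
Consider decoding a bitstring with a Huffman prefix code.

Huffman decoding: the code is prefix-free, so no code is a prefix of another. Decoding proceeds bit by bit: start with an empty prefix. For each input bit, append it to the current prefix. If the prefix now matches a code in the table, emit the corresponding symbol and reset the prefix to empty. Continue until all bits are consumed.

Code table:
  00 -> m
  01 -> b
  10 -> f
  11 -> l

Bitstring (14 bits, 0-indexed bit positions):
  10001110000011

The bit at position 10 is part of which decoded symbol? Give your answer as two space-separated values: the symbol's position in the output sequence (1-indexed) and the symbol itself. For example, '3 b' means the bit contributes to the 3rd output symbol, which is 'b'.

Answer: 6 m

Derivation:
Bit 0: prefix='1' (no match yet)
Bit 1: prefix='10' -> emit 'f', reset
Bit 2: prefix='0' (no match yet)
Bit 3: prefix='00' -> emit 'm', reset
Bit 4: prefix='1' (no match yet)
Bit 5: prefix='11' -> emit 'l', reset
Bit 6: prefix='1' (no match yet)
Bit 7: prefix='10' -> emit 'f', reset
Bit 8: prefix='0' (no match yet)
Bit 9: prefix='00' -> emit 'm', reset
Bit 10: prefix='0' (no match yet)
Bit 11: prefix='00' -> emit 'm', reset
Bit 12: prefix='1' (no match yet)
Bit 13: prefix='11' -> emit 'l', reset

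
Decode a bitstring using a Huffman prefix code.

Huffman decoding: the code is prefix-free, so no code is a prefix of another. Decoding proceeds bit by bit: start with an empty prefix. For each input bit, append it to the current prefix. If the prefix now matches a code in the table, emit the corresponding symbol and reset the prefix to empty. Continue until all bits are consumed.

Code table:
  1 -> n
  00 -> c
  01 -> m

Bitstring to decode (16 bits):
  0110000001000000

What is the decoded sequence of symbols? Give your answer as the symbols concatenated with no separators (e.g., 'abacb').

Answer: mncccnccc

Derivation:
Bit 0: prefix='0' (no match yet)
Bit 1: prefix='01' -> emit 'm', reset
Bit 2: prefix='1' -> emit 'n', reset
Bit 3: prefix='0' (no match yet)
Bit 4: prefix='00' -> emit 'c', reset
Bit 5: prefix='0' (no match yet)
Bit 6: prefix='00' -> emit 'c', reset
Bit 7: prefix='0' (no match yet)
Bit 8: prefix='00' -> emit 'c', reset
Bit 9: prefix='1' -> emit 'n', reset
Bit 10: prefix='0' (no match yet)
Bit 11: prefix='00' -> emit 'c', reset
Bit 12: prefix='0' (no match yet)
Bit 13: prefix='00' -> emit 'c', reset
Bit 14: prefix='0' (no match yet)
Bit 15: prefix='00' -> emit 'c', reset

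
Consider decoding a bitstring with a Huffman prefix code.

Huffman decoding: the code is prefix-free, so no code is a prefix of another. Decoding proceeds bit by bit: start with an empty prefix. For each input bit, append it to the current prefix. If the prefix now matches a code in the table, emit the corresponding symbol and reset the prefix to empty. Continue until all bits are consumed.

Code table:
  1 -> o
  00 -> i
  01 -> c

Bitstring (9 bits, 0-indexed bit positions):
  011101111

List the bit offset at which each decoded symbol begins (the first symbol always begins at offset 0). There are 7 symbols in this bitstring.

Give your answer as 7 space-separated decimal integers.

Answer: 0 2 3 4 6 7 8

Derivation:
Bit 0: prefix='0' (no match yet)
Bit 1: prefix='01' -> emit 'c', reset
Bit 2: prefix='1' -> emit 'o', reset
Bit 3: prefix='1' -> emit 'o', reset
Bit 4: prefix='0' (no match yet)
Bit 5: prefix='01' -> emit 'c', reset
Bit 6: prefix='1' -> emit 'o', reset
Bit 7: prefix='1' -> emit 'o', reset
Bit 8: prefix='1' -> emit 'o', reset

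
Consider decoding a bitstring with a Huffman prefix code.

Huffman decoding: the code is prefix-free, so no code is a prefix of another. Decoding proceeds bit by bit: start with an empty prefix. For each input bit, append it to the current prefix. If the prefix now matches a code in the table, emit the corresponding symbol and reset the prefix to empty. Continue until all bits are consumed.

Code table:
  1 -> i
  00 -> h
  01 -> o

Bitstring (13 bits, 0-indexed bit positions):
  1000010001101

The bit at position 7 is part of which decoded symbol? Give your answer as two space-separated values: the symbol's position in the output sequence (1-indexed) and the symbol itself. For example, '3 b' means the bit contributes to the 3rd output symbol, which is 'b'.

Bit 0: prefix='1' -> emit 'i', reset
Bit 1: prefix='0' (no match yet)
Bit 2: prefix='00' -> emit 'h', reset
Bit 3: prefix='0' (no match yet)
Bit 4: prefix='00' -> emit 'h', reset
Bit 5: prefix='1' -> emit 'i', reset
Bit 6: prefix='0' (no match yet)
Bit 7: prefix='00' -> emit 'h', reset
Bit 8: prefix='0' (no match yet)
Bit 9: prefix='01' -> emit 'o', reset
Bit 10: prefix='1' -> emit 'i', reset
Bit 11: prefix='0' (no match yet)

Answer: 5 h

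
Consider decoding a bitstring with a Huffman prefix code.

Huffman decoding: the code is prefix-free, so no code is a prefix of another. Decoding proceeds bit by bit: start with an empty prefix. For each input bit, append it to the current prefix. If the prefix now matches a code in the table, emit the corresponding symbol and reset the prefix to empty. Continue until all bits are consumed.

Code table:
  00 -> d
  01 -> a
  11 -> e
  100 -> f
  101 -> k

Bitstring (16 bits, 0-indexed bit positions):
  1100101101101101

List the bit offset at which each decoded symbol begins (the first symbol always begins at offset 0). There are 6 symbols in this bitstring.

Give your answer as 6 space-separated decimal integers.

Bit 0: prefix='1' (no match yet)
Bit 1: prefix='11' -> emit 'e', reset
Bit 2: prefix='0' (no match yet)
Bit 3: prefix='00' -> emit 'd', reset
Bit 4: prefix='1' (no match yet)
Bit 5: prefix='10' (no match yet)
Bit 6: prefix='101' -> emit 'k', reset
Bit 7: prefix='1' (no match yet)
Bit 8: prefix='10' (no match yet)
Bit 9: prefix='101' -> emit 'k', reset
Bit 10: prefix='1' (no match yet)
Bit 11: prefix='10' (no match yet)
Bit 12: prefix='101' -> emit 'k', reset
Bit 13: prefix='1' (no match yet)
Bit 14: prefix='10' (no match yet)
Bit 15: prefix='101' -> emit 'k', reset

Answer: 0 2 4 7 10 13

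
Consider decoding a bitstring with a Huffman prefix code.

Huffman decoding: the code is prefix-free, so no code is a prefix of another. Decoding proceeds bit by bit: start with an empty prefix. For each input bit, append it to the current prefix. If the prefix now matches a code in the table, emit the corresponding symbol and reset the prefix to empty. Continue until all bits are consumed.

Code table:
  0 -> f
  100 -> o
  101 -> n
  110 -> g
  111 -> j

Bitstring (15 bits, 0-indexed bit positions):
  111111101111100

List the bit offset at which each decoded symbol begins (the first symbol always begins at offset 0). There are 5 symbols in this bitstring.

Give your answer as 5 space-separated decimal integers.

Bit 0: prefix='1' (no match yet)
Bit 1: prefix='11' (no match yet)
Bit 2: prefix='111' -> emit 'j', reset
Bit 3: prefix='1' (no match yet)
Bit 4: prefix='11' (no match yet)
Bit 5: prefix='111' -> emit 'j', reset
Bit 6: prefix='1' (no match yet)
Bit 7: prefix='10' (no match yet)
Bit 8: prefix='101' -> emit 'n', reset
Bit 9: prefix='1' (no match yet)
Bit 10: prefix='11' (no match yet)
Bit 11: prefix='111' -> emit 'j', reset
Bit 12: prefix='1' (no match yet)
Bit 13: prefix='10' (no match yet)
Bit 14: prefix='100' -> emit 'o', reset

Answer: 0 3 6 9 12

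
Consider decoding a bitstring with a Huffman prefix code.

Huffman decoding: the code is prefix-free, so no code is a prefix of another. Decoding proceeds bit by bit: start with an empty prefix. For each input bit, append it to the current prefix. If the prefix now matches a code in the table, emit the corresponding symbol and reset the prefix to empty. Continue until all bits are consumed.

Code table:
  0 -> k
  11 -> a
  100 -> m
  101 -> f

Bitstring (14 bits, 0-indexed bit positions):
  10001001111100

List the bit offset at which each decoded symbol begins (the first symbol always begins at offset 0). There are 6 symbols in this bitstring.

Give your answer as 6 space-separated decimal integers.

Bit 0: prefix='1' (no match yet)
Bit 1: prefix='10' (no match yet)
Bit 2: prefix='100' -> emit 'm', reset
Bit 3: prefix='0' -> emit 'k', reset
Bit 4: prefix='1' (no match yet)
Bit 5: prefix='10' (no match yet)
Bit 6: prefix='100' -> emit 'm', reset
Bit 7: prefix='1' (no match yet)
Bit 8: prefix='11' -> emit 'a', reset
Bit 9: prefix='1' (no match yet)
Bit 10: prefix='11' -> emit 'a', reset
Bit 11: prefix='1' (no match yet)
Bit 12: prefix='10' (no match yet)
Bit 13: prefix='100' -> emit 'm', reset

Answer: 0 3 4 7 9 11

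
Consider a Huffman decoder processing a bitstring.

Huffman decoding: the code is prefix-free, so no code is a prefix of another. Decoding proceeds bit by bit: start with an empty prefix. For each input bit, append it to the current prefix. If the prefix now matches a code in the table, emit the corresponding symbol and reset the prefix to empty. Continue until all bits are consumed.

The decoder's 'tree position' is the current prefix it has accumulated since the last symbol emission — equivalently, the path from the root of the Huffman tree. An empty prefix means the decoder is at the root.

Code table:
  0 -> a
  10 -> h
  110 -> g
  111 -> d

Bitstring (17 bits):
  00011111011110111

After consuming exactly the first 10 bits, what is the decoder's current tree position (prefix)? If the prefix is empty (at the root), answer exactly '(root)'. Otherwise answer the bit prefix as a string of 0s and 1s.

Bit 0: prefix='0' -> emit 'a', reset
Bit 1: prefix='0' -> emit 'a', reset
Bit 2: prefix='0' -> emit 'a', reset
Bit 3: prefix='1' (no match yet)
Bit 4: prefix='11' (no match yet)
Bit 5: prefix='111' -> emit 'd', reset
Bit 6: prefix='1' (no match yet)
Bit 7: prefix='11' (no match yet)
Bit 8: prefix='110' -> emit 'g', reset
Bit 9: prefix='1' (no match yet)

Answer: 1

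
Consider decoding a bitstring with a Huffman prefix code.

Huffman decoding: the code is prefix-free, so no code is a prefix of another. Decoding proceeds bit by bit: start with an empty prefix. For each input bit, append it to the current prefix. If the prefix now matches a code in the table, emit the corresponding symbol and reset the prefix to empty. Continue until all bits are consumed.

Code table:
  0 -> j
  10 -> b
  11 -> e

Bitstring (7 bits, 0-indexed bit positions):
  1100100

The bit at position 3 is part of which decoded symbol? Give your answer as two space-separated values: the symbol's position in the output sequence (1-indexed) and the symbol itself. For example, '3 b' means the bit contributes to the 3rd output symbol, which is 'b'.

Bit 0: prefix='1' (no match yet)
Bit 1: prefix='11' -> emit 'e', reset
Bit 2: prefix='0' -> emit 'j', reset
Bit 3: prefix='0' -> emit 'j', reset
Bit 4: prefix='1' (no match yet)
Bit 5: prefix='10' -> emit 'b', reset
Bit 6: prefix='0' -> emit 'j', reset

Answer: 3 j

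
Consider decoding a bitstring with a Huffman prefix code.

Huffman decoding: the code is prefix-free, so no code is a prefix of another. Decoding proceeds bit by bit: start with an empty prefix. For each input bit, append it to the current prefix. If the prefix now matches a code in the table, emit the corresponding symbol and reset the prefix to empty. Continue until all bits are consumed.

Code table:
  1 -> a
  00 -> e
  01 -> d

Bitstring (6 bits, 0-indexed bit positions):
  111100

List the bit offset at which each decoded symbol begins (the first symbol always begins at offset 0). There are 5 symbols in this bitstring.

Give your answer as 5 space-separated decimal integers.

Bit 0: prefix='1' -> emit 'a', reset
Bit 1: prefix='1' -> emit 'a', reset
Bit 2: prefix='1' -> emit 'a', reset
Bit 3: prefix='1' -> emit 'a', reset
Bit 4: prefix='0' (no match yet)
Bit 5: prefix='00' -> emit 'e', reset

Answer: 0 1 2 3 4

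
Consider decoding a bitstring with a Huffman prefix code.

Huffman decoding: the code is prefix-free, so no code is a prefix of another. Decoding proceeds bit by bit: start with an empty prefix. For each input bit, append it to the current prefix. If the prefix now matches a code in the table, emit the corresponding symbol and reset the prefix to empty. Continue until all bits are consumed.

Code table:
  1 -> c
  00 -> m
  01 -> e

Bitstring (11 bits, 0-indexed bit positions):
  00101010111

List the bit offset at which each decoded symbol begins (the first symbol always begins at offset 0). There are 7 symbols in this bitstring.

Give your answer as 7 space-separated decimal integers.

Bit 0: prefix='0' (no match yet)
Bit 1: prefix='00' -> emit 'm', reset
Bit 2: prefix='1' -> emit 'c', reset
Bit 3: prefix='0' (no match yet)
Bit 4: prefix='01' -> emit 'e', reset
Bit 5: prefix='0' (no match yet)
Bit 6: prefix='01' -> emit 'e', reset
Bit 7: prefix='0' (no match yet)
Bit 8: prefix='01' -> emit 'e', reset
Bit 9: prefix='1' -> emit 'c', reset
Bit 10: prefix='1' -> emit 'c', reset

Answer: 0 2 3 5 7 9 10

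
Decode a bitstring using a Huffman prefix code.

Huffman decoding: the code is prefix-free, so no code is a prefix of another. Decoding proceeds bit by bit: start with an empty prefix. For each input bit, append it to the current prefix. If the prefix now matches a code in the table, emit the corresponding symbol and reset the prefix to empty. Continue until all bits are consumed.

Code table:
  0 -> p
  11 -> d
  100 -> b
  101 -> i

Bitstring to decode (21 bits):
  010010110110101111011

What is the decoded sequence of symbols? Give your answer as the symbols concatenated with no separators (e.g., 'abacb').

Answer: pbiiipddpd

Derivation:
Bit 0: prefix='0' -> emit 'p', reset
Bit 1: prefix='1' (no match yet)
Bit 2: prefix='10' (no match yet)
Bit 3: prefix='100' -> emit 'b', reset
Bit 4: prefix='1' (no match yet)
Bit 5: prefix='10' (no match yet)
Bit 6: prefix='101' -> emit 'i', reset
Bit 7: prefix='1' (no match yet)
Bit 8: prefix='10' (no match yet)
Bit 9: prefix='101' -> emit 'i', reset
Bit 10: prefix='1' (no match yet)
Bit 11: prefix='10' (no match yet)
Bit 12: prefix='101' -> emit 'i', reset
Bit 13: prefix='0' -> emit 'p', reset
Bit 14: prefix='1' (no match yet)
Bit 15: prefix='11' -> emit 'd', reset
Bit 16: prefix='1' (no match yet)
Bit 17: prefix='11' -> emit 'd', reset
Bit 18: prefix='0' -> emit 'p', reset
Bit 19: prefix='1' (no match yet)
Bit 20: prefix='11' -> emit 'd', reset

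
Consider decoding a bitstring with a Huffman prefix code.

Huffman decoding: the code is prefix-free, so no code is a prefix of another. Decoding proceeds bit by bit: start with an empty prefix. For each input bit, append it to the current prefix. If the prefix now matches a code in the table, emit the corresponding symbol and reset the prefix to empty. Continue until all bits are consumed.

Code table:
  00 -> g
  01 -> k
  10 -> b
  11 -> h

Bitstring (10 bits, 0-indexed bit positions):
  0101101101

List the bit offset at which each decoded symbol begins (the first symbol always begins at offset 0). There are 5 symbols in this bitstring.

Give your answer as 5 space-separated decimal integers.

Bit 0: prefix='0' (no match yet)
Bit 1: prefix='01' -> emit 'k', reset
Bit 2: prefix='0' (no match yet)
Bit 3: prefix='01' -> emit 'k', reset
Bit 4: prefix='1' (no match yet)
Bit 5: prefix='10' -> emit 'b', reset
Bit 6: prefix='1' (no match yet)
Bit 7: prefix='11' -> emit 'h', reset
Bit 8: prefix='0' (no match yet)
Bit 9: prefix='01' -> emit 'k', reset

Answer: 0 2 4 6 8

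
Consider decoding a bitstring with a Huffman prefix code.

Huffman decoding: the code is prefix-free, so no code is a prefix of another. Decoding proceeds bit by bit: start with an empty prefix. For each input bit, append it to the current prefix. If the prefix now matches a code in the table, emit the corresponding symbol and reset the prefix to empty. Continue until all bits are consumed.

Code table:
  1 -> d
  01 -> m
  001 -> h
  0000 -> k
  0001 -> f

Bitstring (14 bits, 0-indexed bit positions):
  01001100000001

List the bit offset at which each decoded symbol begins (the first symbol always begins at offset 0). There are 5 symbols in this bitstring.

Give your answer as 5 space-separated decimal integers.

Answer: 0 2 5 6 10

Derivation:
Bit 0: prefix='0' (no match yet)
Bit 1: prefix='01' -> emit 'm', reset
Bit 2: prefix='0' (no match yet)
Bit 3: prefix='00' (no match yet)
Bit 4: prefix='001' -> emit 'h', reset
Bit 5: prefix='1' -> emit 'd', reset
Bit 6: prefix='0' (no match yet)
Bit 7: prefix='00' (no match yet)
Bit 8: prefix='000' (no match yet)
Bit 9: prefix='0000' -> emit 'k', reset
Bit 10: prefix='0' (no match yet)
Bit 11: prefix='00' (no match yet)
Bit 12: prefix='000' (no match yet)
Bit 13: prefix='0001' -> emit 'f', reset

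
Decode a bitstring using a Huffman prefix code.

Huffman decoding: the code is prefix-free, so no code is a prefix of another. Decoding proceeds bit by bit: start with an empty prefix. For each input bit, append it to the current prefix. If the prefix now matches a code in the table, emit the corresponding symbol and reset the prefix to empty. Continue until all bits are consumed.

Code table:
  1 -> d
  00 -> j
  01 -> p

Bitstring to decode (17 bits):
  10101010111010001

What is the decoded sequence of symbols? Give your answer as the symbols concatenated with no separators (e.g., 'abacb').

Bit 0: prefix='1' -> emit 'd', reset
Bit 1: prefix='0' (no match yet)
Bit 2: prefix='01' -> emit 'p', reset
Bit 3: prefix='0' (no match yet)
Bit 4: prefix='01' -> emit 'p', reset
Bit 5: prefix='0' (no match yet)
Bit 6: prefix='01' -> emit 'p', reset
Bit 7: prefix='0' (no match yet)
Bit 8: prefix='01' -> emit 'p', reset
Bit 9: prefix='1' -> emit 'd', reset
Bit 10: prefix='1' -> emit 'd', reset
Bit 11: prefix='0' (no match yet)
Bit 12: prefix='01' -> emit 'p', reset
Bit 13: prefix='0' (no match yet)
Bit 14: prefix='00' -> emit 'j', reset
Bit 15: prefix='0' (no match yet)
Bit 16: prefix='01' -> emit 'p', reset

Answer: dppppddpjp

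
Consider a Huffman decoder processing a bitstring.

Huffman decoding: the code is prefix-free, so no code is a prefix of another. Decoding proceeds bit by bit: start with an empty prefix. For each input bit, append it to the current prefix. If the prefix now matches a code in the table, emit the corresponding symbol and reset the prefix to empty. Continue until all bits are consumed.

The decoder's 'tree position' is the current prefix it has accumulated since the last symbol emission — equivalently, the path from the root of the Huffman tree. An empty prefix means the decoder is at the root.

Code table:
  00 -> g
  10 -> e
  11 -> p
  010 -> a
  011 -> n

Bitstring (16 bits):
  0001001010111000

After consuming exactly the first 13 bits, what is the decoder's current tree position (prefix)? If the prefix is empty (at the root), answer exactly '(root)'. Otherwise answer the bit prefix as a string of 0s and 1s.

Answer: 1

Derivation:
Bit 0: prefix='0' (no match yet)
Bit 1: prefix='00' -> emit 'g', reset
Bit 2: prefix='0' (no match yet)
Bit 3: prefix='01' (no match yet)
Bit 4: prefix='010' -> emit 'a', reset
Bit 5: prefix='0' (no match yet)
Bit 6: prefix='01' (no match yet)
Bit 7: prefix='010' -> emit 'a', reset
Bit 8: prefix='1' (no match yet)
Bit 9: prefix='10' -> emit 'e', reset
Bit 10: prefix='1' (no match yet)
Bit 11: prefix='11' -> emit 'p', reset
Bit 12: prefix='1' (no match yet)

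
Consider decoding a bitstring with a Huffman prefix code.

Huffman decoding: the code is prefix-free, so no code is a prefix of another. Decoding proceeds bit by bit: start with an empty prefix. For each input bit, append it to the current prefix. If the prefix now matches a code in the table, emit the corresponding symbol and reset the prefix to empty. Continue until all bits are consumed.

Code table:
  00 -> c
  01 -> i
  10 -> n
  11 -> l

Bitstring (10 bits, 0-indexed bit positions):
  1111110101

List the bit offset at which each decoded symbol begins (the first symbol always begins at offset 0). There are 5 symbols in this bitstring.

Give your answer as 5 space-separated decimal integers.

Answer: 0 2 4 6 8

Derivation:
Bit 0: prefix='1' (no match yet)
Bit 1: prefix='11' -> emit 'l', reset
Bit 2: prefix='1' (no match yet)
Bit 3: prefix='11' -> emit 'l', reset
Bit 4: prefix='1' (no match yet)
Bit 5: prefix='11' -> emit 'l', reset
Bit 6: prefix='0' (no match yet)
Bit 7: prefix='01' -> emit 'i', reset
Bit 8: prefix='0' (no match yet)
Bit 9: prefix='01' -> emit 'i', reset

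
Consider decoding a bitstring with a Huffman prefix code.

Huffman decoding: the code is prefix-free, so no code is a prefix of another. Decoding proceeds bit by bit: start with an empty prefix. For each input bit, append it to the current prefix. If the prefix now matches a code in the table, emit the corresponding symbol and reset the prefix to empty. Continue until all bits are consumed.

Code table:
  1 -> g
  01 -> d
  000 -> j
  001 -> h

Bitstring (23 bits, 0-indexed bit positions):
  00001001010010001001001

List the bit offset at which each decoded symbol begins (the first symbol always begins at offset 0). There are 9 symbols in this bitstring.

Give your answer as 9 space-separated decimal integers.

Answer: 0 3 5 8 10 13 16 17 20

Derivation:
Bit 0: prefix='0' (no match yet)
Bit 1: prefix='00' (no match yet)
Bit 2: prefix='000' -> emit 'j', reset
Bit 3: prefix='0' (no match yet)
Bit 4: prefix='01' -> emit 'd', reset
Bit 5: prefix='0' (no match yet)
Bit 6: prefix='00' (no match yet)
Bit 7: prefix='001' -> emit 'h', reset
Bit 8: prefix='0' (no match yet)
Bit 9: prefix='01' -> emit 'd', reset
Bit 10: prefix='0' (no match yet)
Bit 11: prefix='00' (no match yet)
Bit 12: prefix='001' -> emit 'h', reset
Bit 13: prefix='0' (no match yet)
Bit 14: prefix='00' (no match yet)
Bit 15: prefix='000' -> emit 'j', reset
Bit 16: prefix='1' -> emit 'g', reset
Bit 17: prefix='0' (no match yet)
Bit 18: prefix='00' (no match yet)
Bit 19: prefix='001' -> emit 'h', reset
Bit 20: prefix='0' (no match yet)
Bit 21: prefix='00' (no match yet)
Bit 22: prefix='001' -> emit 'h', reset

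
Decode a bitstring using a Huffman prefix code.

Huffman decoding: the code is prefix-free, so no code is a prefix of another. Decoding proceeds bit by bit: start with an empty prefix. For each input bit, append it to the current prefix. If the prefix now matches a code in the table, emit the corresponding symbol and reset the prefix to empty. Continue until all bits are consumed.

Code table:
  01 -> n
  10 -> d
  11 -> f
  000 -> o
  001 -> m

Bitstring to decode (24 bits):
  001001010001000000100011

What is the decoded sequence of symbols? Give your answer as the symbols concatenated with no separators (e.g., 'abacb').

Bit 0: prefix='0' (no match yet)
Bit 1: prefix='00' (no match yet)
Bit 2: prefix='001' -> emit 'm', reset
Bit 3: prefix='0' (no match yet)
Bit 4: prefix='00' (no match yet)
Bit 5: prefix='001' -> emit 'm', reset
Bit 6: prefix='0' (no match yet)
Bit 7: prefix='01' -> emit 'n', reset
Bit 8: prefix='0' (no match yet)
Bit 9: prefix='00' (no match yet)
Bit 10: prefix='000' -> emit 'o', reset
Bit 11: prefix='1' (no match yet)
Bit 12: prefix='10' -> emit 'd', reset
Bit 13: prefix='0' (no match yet)
Bit 14: prefix='00' (no match yet)
Bit 15: prefix='000' -> emit 'o', reset
Bit 16: prefix='0' (no match yet)
Bit 17: prefix='00' (no match yet)
Bit 18: prefix='001' -> emit 'm', reset
Bit 19: prefix='0' (no match yet)
Bit 20: prefix='00' (no match yet)
Bit 21: prefix='000' -> emit 'o', reset
Bit 22: prefix='1' (no match yet)
Bit 23: prefix='11' -> emit 'f', reset

Answer: mmnodomof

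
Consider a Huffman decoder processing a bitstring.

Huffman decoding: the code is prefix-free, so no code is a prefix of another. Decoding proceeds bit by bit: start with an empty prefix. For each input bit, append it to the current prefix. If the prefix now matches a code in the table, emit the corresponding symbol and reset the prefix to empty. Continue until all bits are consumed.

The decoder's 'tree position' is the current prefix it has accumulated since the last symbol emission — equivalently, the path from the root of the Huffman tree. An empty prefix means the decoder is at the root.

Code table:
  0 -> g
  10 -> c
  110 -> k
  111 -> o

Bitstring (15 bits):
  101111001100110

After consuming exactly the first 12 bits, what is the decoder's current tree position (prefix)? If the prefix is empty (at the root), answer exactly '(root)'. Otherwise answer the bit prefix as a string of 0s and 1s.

Answer: (root)

Derivation:
Bit 0: prefix='1' (no match yet)
Bit 1: prefix='10' -> emit 'c', reset
Bit 2: prefix='1' (no match yet)
Bit 3: prefix='11' (no match yet)
Bit 4: prefix='111' -> emit 'o', reset
Bit 5: prefix='1' (no match yet)
Bit 6: prefix='10' -> emit 'c', reset
Bit 7: prefix='0' -> emit 'g', reset
Bit 8: prefix='1' (no match yet)
Bit 9: prefix='11' (no match yet)
Bit 10: prefix='110' -> emit 'k', reset
Bit 11: prefix='0' -> emit 'g', reset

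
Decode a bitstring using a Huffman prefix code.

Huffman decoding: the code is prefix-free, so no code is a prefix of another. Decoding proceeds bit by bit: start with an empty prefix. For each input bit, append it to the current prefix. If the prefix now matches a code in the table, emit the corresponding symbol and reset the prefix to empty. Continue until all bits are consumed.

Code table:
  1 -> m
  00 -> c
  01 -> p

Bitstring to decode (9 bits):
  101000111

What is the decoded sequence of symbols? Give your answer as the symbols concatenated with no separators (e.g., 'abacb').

Bit 0: prefix='1' -> emit 'm', reset
Bit 1: prefix='0' (no match yet)
Bit 2: prefix='01' -> emit 'p', reset
Bit 3: prefix='0' (no match yet)
Bit 4: prefix='00' -> emit 'c', reset
Bit 5: prefix='0' (no match yet)
Bit 6: prefix='01' -> emit 'p', reset
Bit 7: prefix='1' -> emit 'm', reset
Bit 8: prefix='1' -> emit 'm', reset

Answer: mpcpmm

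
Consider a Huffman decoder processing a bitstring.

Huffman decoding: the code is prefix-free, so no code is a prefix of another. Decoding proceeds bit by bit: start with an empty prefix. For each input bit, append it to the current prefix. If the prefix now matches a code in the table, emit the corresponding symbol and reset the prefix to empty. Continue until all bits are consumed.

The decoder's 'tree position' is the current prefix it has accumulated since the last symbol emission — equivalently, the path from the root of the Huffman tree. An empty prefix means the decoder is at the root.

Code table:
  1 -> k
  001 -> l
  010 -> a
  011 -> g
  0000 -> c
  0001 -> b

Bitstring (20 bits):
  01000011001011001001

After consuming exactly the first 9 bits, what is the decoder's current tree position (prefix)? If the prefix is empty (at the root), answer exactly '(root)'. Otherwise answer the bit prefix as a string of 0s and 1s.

Answer: 0

Derivation:
Bit 0: prefix='0' (no match yet)
Bit 1: prefix='01' (no match yet)
Bit 2: prefix='010' -> emit 'a', reset
Bit 3: prefix='0' (no match yet)
Bit 4: prefix='00' (no match yet)
Bit 5: prefix='000' (no match yet)
Bit 6: prefix='0001' -> emit 'b', reset
Bit 7: prefix='1' -> emit 'k', reset
Bit 8: prefix='0' (no match yet)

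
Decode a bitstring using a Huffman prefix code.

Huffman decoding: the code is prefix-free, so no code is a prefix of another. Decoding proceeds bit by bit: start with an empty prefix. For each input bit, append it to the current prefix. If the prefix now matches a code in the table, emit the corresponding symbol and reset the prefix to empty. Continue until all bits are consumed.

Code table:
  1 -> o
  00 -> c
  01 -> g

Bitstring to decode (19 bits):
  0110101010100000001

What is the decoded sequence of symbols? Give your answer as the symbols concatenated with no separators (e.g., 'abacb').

Answer: goggggcccg

Derivation:
Bit 0: prefix='0' (no match yet)
Bit 1: prefix='01' -> emit 'g', reset
Bit 2: prefix='1' -> emit 'o', reset
Bit 3: prefix='0' (no match yet)
Bit 4: prefix='01' -> emit 'g', reset
Bit 5: prefix='0' (no match yet)
Bit 6: prefix='01' -> emit 'g', reset
Bit 7: prefix='0' (no match yet)
Bit 8: prefix='01' -> emit 'g', reset
Bit 9: prefix='0' (no match yet)
Bit 10: prefix='01' -> emit 'g', reset
Bit 11: prefix='0' (no match yet)
Bit 12: prefix='00' -> emit 'c', reset
Bit 13: prefix='0' (no match yet)
Bit 14: prefix='00' -> emit 'c', reset
Bit 15: prefix='0' (no match yet)
Bit 16: prefix='00' -> emit 'c', reset
Bit 17: prefix='0' (no match yet)
Bit 18: prefix='01' -> emit 'g', reset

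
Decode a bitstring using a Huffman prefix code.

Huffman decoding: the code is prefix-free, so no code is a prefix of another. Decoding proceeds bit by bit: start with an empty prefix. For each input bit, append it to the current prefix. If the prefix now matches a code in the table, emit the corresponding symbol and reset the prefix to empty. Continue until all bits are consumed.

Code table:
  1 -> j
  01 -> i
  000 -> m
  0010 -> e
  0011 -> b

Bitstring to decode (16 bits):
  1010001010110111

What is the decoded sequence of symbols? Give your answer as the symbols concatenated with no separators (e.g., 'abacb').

Answer: jimjiijijj

Derivation:
Bit 0: prefix='1' -> emit 'j', reset
Bit 1: prefix='0' (no match yet)
Bit 2: prefix='01' -> emit 'i', reset
Bit 3: prefix='0' (no match yet)
Bit 4: prefix='00' (no match yet)
Bit 5: prefix='000' -> emit 'm', reset
Bit 6: prefix='1' -> emit 'j', reset
Bit 7: prefix='0' (no match yet)
Bit 8: prefix='01' -> emit 'i', reset
Bit 9: prefix='0' (no match yet)
Bit 10: prefix='01' -> emit 'i', reset
Bit 11: prefix='1' -> emit 'j', reset
Bit 12: prefix='0' (no match yet)
Bit 13: prefix='01' -> emit 'i', reset
Bit 14: prefix='1' -> emit 'j', reset
Bit 15: prefix='1' -> emit 'j', reset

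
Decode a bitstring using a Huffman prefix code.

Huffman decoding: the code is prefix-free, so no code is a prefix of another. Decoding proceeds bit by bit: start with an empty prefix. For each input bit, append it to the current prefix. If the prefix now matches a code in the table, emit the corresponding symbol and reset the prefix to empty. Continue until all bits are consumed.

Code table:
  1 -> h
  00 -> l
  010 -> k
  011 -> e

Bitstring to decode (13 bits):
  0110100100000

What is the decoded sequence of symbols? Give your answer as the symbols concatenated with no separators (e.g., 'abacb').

Bit 0: prefix='0' (no match yet)
Bit 1: prefix='01' (no match yet)
Bit 2: prefix='011' -> emit 'e', reset
Bit 3: prefix='0' (no match yet)
Bit 4: prefix='01' (no match yet)
Bit 5: prefix='010' -> emit 'k', reset
Bit 6: prefix='0' (no match yet)
Bit 7: prefix='01' (no match yet)
Bit 8: prefix='010' -> emit 'k', reset
Bit 9: prefix='0' (no match yet)
Bit 10: prefix='00' -> emit 'l', reset
Bit 11: prefix='0' (no match yet)
Bit 12: prefix='00' -> emit 'l', reset

Answer: ekkll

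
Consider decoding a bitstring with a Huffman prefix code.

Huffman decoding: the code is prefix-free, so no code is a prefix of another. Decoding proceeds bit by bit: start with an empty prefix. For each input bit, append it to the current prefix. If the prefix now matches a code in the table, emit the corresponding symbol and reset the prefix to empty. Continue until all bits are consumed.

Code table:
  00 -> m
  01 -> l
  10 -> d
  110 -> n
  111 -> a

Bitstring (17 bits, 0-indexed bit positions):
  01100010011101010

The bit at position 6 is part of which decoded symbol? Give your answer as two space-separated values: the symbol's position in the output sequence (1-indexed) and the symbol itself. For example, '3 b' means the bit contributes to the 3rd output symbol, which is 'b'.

Bit 0: prefix='0' (no match yet)
Bit 1: prefix='01' -> emit 'l', reset
Bit 2: prefix='1' (no match yet)
Bit 3: prefix='10' -> emit 'd', reset
Bit 4: prefix='0' (no match yet)
Bit 5: prefix='00' -> emit 'm', reset
Bit 6: prefix='1' (no match yet)
Bit 7: prefix='10' -> emit 'd', reset
Bit 8: prefix='0' (no match yet)
Bit 9: prefix='01' -> emit 'l', reset
Bit 10: prefix='1' (no match yet)

Answer: 4 d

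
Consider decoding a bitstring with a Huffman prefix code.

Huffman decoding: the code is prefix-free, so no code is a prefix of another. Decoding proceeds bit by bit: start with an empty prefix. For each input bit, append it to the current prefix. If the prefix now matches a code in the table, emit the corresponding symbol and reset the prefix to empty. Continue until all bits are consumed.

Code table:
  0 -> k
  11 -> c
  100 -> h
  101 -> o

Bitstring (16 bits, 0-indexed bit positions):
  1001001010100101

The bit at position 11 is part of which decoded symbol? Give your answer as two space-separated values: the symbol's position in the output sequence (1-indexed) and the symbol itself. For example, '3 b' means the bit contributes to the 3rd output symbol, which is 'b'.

Answer: 5 h

Derivation:
Bit 0: prefix='1' (no match yet)
Bit 1: prefix='10' (no match yet)
Bit 2: prefix='100' -> emit 'h', reset
Bit 3: prefix='1' (no match yet)
Bit 4: prefix='10' (no match yet)
Bit 5: prefix='100' -> emit 'h', reset
Bit 6: prefix='1' (no match yet)
Bit 7: prefix='10' (no match yet)
Bit 8: prefix='101' -> emit 'o', reset
Bit 9: prefix='0' -> emit 'k', reset
Bit 10: prefix='1' (no match yet)
Bit 11: prefix='10' (no match yet)
Bit 12: prefix='100' -> emit 'h', reset
Bit 13: prefix='1' (no match yet)
Bit 14: prefix='10' (no match yet)
Bit 15: prefix='101' -> emit 'o', reset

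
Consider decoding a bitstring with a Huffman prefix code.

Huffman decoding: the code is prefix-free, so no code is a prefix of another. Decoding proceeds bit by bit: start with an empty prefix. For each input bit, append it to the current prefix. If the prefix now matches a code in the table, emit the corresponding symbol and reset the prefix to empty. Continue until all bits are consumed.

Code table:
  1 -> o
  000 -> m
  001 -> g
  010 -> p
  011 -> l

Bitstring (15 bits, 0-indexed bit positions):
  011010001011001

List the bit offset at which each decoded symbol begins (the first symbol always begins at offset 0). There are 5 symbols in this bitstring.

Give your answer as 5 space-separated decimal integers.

Bit 0: prefix='0' (no match yet)
Bit 1: prefix='01' (no match yet)
Bit 2: prefix='011' -> emit 'l', reset
Bit 3: prefix='0' (no match yet)
Bit 4: prefix='01' (no match yet)
Bit 5: prefix='010' -> emit 'p', reset
Bit 6: prefix='0' (no match yet)
Bit 7: prefix='00' (no match yet)
Bit 8: prefix='001' -> emit 'g', reset
Bit 9: prefix='0' (no match yet)
Bit 10: prefix='01' (no match yet)
Bit 11: prefix='011' -> emit 'l', reset
Bit 12: prefix='0' (no match yet)
Bit 13: prefix='00' (no match yet)
Bit 14: prefix='001' -> emit 'g', reset

Answer: 0 3 6 9 12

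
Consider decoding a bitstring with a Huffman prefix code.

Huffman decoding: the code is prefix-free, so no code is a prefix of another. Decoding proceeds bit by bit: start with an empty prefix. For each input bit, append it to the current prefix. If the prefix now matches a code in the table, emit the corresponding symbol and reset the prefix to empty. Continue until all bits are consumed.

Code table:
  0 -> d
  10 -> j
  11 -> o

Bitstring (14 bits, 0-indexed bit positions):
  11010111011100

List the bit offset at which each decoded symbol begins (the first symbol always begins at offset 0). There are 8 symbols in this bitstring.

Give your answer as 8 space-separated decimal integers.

Answer: 0 2 3 5 7 9 11 13

Derivation:
Bit 0: prefix='1' (no match yet)
Bit 1: prefix='11' -> emit 'o', reset
Bit 2: prefix='0' -> emit 'd', reset
Bit 3: prefix='1' (no match yet)
Bit 4: prefix='10' -> emit 'j', reset
Bit 5: prefix='1' (no match yet)
Bit 6: prefix='11' -> emit 'o', reset
Bit 7: prefix='1' (no match yet)
Bit 8: prefix='10' -> emit 'j', reset
Bit 9: prefix='1' (no match yet)
Bit 10: prefix='11' -> emit 'o', reset
Bit 11: prefix='1' (no match yet)
Bit 12: prefix='10' -> emit 'j', reset
Bit 13: prefix='0' -> emit 'd', reset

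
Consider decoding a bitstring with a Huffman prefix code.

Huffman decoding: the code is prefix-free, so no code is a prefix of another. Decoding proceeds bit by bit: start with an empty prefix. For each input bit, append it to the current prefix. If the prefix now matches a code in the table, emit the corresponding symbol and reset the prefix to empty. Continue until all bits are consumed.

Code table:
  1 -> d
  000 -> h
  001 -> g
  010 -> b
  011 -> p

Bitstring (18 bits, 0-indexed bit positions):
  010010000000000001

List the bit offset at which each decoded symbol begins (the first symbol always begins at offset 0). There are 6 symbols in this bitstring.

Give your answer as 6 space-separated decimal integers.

Answer: 0 3 6 9 12 15

Derivation:
Bit 0: prefix='0' (no match yet)
Bit 1: prefix='01' (no match yet)
Bit 2: prefix='010' -> emit 'b', reset
Bit 3: prefix='0' (no match yet)
Bit 4: prefix='01' (no match yet)
Bit 5: prefix='010' -> emit 'b', reset
Bit 6: prefix='0' (no match yet)
Bit 7: prefix='00' (no match yet)
Bit 8: prefix='000' -> emit 'h', reset
Bit 9: prefix='0' (no match yet)
Bit 10: prefix='00' (no match yet)
Bit 11: prefix='000' -> emit 'h', reset
Bit 12: prefix='0' (no match yet)
Bit 13: prefix='00' (no match yet)
Bit 14: prefix='000' -> emit 'h', reset
Bit 15: prefix='0' (no match yet)
Bit 16: prefix='00' (no match yet)
Bit 17: prefix='001' -> emit 'g', reset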